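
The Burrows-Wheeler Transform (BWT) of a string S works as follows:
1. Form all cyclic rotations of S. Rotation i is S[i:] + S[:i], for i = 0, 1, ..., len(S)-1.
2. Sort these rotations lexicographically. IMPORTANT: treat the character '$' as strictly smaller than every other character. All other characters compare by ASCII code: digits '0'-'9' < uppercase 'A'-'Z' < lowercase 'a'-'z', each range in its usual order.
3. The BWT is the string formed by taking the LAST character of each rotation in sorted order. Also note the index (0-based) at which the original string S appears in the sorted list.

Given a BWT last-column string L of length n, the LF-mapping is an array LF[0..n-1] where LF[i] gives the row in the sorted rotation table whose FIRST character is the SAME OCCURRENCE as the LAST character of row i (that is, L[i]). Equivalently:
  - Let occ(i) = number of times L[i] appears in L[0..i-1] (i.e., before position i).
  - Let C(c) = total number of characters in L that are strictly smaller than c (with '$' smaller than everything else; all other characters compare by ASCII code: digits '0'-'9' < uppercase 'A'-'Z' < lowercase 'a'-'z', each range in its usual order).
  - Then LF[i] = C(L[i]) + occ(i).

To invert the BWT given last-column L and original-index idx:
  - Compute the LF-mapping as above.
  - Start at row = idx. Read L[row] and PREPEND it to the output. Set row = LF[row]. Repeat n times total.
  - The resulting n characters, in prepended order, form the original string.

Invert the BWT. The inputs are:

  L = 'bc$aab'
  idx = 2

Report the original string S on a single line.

Answer: abcab$

Derivation:
LF mapping: 3 5 0 1 2 4
Walk LF starting at row 2, prepending L[row]:
  step 1: row=2, L[2]='$', prepend. Next row=LF[2]=0
  step 2: row=0, L[0]='b', prepend. Next row=LF[0]=3
  step 3: row=3, L[3]='a', prepend. Next row=LF[3]=1
  step 4: row=1, L[1]='c', prepend. Next row=LF[1]=5
  step 5: row=5, L[5]='b', prepend. Next row=LF[5]=4
  step 6: row=4, L[4]='a', prepend. Next row=LF[4]=2
Reversed output: abcab$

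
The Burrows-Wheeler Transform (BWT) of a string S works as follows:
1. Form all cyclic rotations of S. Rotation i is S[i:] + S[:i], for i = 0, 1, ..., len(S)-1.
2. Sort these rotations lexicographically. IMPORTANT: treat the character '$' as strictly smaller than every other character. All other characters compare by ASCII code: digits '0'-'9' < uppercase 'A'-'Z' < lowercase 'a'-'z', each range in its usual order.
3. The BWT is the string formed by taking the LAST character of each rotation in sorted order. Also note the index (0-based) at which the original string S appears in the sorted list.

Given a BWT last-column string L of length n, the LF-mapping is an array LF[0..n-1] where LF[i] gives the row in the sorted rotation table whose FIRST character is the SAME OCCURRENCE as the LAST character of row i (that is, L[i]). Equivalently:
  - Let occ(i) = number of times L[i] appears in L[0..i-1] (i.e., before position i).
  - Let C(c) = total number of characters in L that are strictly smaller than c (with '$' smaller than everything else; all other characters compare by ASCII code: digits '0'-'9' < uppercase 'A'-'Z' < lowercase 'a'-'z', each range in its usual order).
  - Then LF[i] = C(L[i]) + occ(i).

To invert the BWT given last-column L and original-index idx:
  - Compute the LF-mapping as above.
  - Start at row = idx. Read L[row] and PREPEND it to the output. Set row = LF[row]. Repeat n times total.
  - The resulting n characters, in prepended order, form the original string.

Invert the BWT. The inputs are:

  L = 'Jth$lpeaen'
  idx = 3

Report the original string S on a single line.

LF mapping: 1 9 5 0 6 8 3 2 4 7
Walk LF starting at row 3, prepending L[row]:
  step 1: row=3, L[3]='$', prepend. Next row=LF[3]=0
  step 2: row=0, L[0]='J', prepend. Next row=LF[0]=1
  step 3: row=1, L[1]='t', prepend. Next row=LF[1]=9
  step 4: row=9, L[9]='n', prepend. Next row=LF[9]=7
  step 5: row=7, L[7]='a', prepend. Next row=LF[7]=2
  step 6: row=2, L[2]='h', prepend. Next row=LF[2]=5
  step 7: row=5, L[5]='p', prepend. Next row=LF[5]=8
  step 8: row=8, L[8]='e', prepend. Next row=LF[8]=4
  step 9: row=4, L[4]='l', prepend. Next row=LF[4]=6
  step 10: row=6, L[6]='e', prepend. Next row=LF[6]=3
Reversed output: elephantJ$

Answer: elephantJ$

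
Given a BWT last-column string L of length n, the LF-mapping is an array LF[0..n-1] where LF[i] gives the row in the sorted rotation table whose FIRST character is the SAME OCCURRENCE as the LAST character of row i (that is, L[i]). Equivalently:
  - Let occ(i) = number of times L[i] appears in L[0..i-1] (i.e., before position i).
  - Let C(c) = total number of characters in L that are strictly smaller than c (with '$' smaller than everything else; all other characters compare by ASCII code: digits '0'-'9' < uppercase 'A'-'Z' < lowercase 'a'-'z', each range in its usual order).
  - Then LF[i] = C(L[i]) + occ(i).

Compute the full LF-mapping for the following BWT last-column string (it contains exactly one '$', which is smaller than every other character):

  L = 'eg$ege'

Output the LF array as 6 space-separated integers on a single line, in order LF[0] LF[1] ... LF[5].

Answer: 1 4 0 2 5 3

Derivation:
Char counts: '$':1, 'e':3, 'g':2
C (first-col start): C('$')=0, C('e')=1, C('g')=4
L[0]='e': occ=0, LF[0]=C('e')+0=1+0=1
L[1]='g': occ=0, LF[1]=C('g')+0=4+0=4
L[2]='$': occ=0, LF[2]=C('$')+0=0+0=0
L[3]='e': occ=1, LF[3]=C('e')+1=1+1=2
L[4]='g': occ=1, LF[4]=C('g')+1=4+1=5
L[5]='e': occ=2, LF[5]=C('e')+2=1+2=3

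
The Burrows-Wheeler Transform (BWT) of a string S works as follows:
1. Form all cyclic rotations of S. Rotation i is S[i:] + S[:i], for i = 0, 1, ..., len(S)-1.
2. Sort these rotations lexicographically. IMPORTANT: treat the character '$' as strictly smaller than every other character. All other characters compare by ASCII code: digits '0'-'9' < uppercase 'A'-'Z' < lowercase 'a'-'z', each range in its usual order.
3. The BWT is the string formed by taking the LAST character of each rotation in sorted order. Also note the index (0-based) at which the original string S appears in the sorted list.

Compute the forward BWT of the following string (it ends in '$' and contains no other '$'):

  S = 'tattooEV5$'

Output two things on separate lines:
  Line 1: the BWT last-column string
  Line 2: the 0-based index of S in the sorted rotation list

All 10 rotations (rotation i = S[i:]+S[:i]):
  rot[0] = tattooEV5$
  rot[1] = attooEV5$t
  rot[2] = ttooEV5$ta
  rot[3] = tooEV5$tat
  rot[4] = ooEV5$tatt
  rot[5] = oEV5$tatto
  rot[6] = EV5$tattoo
  rot[7] = V5$tattooE
  rot[8] = 5$tattooEV
  rot[9] = $tattooEV5
Sorted (with $ < everything):
  sorted[0] = $tattooEV5  (last char: '5')
  sorted[1] = 5$tattooEV  (last char: 'V')
  sorted[2] = EV5$tattoo  (last char: 'o')
  sorted[3] = V5$tattooE  (last char: 'E')
  sorted[4] = attooEV5$t  (last char: 't')
  sorted[5] = oEV5$tatto  (last char: 'o')
  sorted[6] = ooEV5$tatt  (last char: 't')
  sorted[7] = tattooEV5$  (last char: '$')
  sorted[8] = tooEV5$tat  (last char: 't')
  sorted[9] = ttooEV5$ta  (last char: 'a')
Last column: 5VoEtot$ta
Original string S is at sorted index 7

Answer: 5VoEtot$ta
7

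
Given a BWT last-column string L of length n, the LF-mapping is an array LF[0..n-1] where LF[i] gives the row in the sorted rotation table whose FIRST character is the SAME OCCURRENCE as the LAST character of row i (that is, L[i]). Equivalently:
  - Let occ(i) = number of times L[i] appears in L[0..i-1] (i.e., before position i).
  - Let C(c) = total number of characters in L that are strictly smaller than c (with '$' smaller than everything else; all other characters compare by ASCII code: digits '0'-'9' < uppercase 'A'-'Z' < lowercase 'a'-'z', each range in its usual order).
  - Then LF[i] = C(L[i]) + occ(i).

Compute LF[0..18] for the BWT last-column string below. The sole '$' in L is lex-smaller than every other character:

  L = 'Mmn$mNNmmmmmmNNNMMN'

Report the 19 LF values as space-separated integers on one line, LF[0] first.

Answer: 1 10 18 0 11 4 5 12 13 14 15 16 17 6 7 8 2 3 9

Derivation:
Char counts: '$':1, 'M':3, 'N':6, 'm':8, 'n':1
C (first-col start): C('$')=0, C('M')=1, C('N')=4, C('m')=10, C('n')=18
L[0]='M': occ=0, LF[0]=C('M')+0=1+0=1
L[1]='m': occ=0, LF[1]=C('m')+0=10+0=10
L[2]='n': occ=0, LF[2]=C('n')+0=18+0=18
L[3]='$': occ=0, LF[3]=C('$')+0=0+0=0
L[4]='m': occ=1, LF[4]=C('m')+1=10+1=11
L[5]='N': occ=0, LF[5]=C('N')+0=4+0=4
L[6]='N': occ=1, LF[6]=C('N')+1=4+1=5
L[7]='m': occ=2, LF[7]=C('m')+2=10+2=12
L[8]='m': occ=3, LF[8]=C('m')+3=10+3=13
L[9]='m': occ=4, LF[9]=C('m')+4=10+4=14
L[10]='m': occ=5, LF[10]=C('m')+5=10+5=15
L[11]='m': occ=6, LF[11]=C('m')+6=10+6=16
L[12]='m': occ=7, LF[12]=C('m')+7=10+7=17
L[13]='N': occ=2, LF[13]=C('N')+2=4+2=6
L[14]='N': occ=3, LF[14]=C('N')+3=4+3=7
L[15]='N': occ=4, LF[15]=C('N')+4=4+4=8
L[16]='M': occ=1, LF[16]=C('M')+1=1+1=2
L[17]='M': occ=2, LF[17]=C('M')+2=1+2=3
L[18]='N': occ=5, LF[18]=C('N')+5=4+5=9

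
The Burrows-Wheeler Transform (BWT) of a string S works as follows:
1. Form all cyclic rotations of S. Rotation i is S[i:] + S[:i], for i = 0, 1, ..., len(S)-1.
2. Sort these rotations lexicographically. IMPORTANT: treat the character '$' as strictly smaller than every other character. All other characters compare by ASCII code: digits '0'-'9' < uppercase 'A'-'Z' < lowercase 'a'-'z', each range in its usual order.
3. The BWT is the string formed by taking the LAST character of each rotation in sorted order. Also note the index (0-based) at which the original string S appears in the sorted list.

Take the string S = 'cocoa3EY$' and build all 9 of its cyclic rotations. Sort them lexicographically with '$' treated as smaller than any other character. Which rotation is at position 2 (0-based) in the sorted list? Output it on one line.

All 9 rotations (rotation i = S[i:]+S[:i]):
  rot[0] = cocoa3EY$
  rot[1] = ocoa3EY$c
  rot[2] = coa3EY$co
  rot[3] = oa3EY$coc
  rot[4] = a3EY$coco
  rot[5] = 3EY$cocoa
  rot[6] = EY$cocoa3
  rot[7] = Y$cocoa3E
  rot[8] = $cocoa3EY
Sorted (with $ < everything):
  sorted[0] = $cocoa3EY
  sorted[1] = 3EY$cocoa
  sorted[2] = EY$cocoa3
  sorted[3] = Y$cocoa3E
  sorted[4] = a3EY$coco
  sorted[5] = coa3EY$co
  sorted[6] = cocoa3EY$
  sorted[7] = oa3EY$coc
  sorted[8] = ocoa3EY$c
sorted[2] = EY$cocoa3

Answer: EY$cocoa3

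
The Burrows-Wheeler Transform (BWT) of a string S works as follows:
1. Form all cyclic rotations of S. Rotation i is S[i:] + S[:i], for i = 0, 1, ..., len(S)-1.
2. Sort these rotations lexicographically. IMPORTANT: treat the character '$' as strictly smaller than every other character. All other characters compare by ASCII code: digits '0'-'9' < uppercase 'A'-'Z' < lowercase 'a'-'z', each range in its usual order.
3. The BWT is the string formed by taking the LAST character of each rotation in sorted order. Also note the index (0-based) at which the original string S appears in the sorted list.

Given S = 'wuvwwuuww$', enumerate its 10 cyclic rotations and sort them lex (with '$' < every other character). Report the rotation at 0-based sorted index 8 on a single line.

All 10 rotations (rotation i = S[i:]+S[:i]):
  rot[0] = wuvwwuuww$
  rot[1] = uvwwuuww$w
  rot[2] = vwwuuww$wu
  rot[3] = wwuuww$wuv
  rot[4] = wuuww$wuvw
  rot[5] = uuww$wuvww
  rot[6] = uww$wuvwwu
  rot[7] = ww$wuvwwuu
  rot[8] = w$wuvwwuuw
  rot[9] = $wuvwwuuww
Sorted (with $ < everything):
  sorted[0] = $wuvwwuuww
  sorted[1] = uuww$wuvww
  sorted[2] = uvwwuuww$w
  sorted[3] = uww$wuvwwu
  sorted[4] = vwwuuww$wu
  sorted[5] = w$wuvwwuuw
  sorted[6] = wuuww$wuvw
  sorted[7] = wuvwwuuww$
  sorted[8] = ww$wuvwwuu
  sorted[9] = wwuuww$wuv
sorted[8] = ww$wuvwwuu

Answer: ww$wuvwwuu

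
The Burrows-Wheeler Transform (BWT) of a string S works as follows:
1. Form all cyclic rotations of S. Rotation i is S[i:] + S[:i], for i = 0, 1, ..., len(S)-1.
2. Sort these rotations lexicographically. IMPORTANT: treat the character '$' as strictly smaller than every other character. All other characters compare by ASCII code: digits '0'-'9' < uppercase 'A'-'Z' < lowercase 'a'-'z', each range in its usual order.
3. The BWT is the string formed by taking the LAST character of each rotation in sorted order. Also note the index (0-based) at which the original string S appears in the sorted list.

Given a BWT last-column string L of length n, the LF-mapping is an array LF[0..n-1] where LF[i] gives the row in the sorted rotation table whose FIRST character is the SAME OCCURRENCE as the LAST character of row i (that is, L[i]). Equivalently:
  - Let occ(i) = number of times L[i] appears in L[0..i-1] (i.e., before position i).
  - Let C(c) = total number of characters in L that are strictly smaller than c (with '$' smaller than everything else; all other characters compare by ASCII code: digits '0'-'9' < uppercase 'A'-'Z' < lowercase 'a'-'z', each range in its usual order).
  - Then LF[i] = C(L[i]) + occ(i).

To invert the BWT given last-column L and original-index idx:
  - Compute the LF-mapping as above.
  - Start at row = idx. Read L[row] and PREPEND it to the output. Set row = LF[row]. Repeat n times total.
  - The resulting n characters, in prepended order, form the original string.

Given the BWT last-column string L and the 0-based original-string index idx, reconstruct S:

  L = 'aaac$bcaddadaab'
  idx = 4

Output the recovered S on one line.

LF mapping: 1 2 3 10 0 8 11 4 12 13 5 14 6 7 9
Walk LF starting at row 4, prepending L[row]:
  step 1: row=4, L[4]='$', prepend. Next row=LF[4]=0
  step 2: row=0, L[0]='a', prepend. Next row=LF[0]=1
  step 3: row=1, L[1]='a', prepend. Next row=LF[1]=2
  step 4: row=2, L[2]='a', prepend. Next row=LF[2]=3
  step 5: row=3, L[3]='c', prepend. Next row=LF[3]=10
  step 6: row=10, L[10]='a', prepend. Next row=LF[10]=5
  step 7: row=5, L[5]='b', prepend. Next row=LF[5]=8
  step 8: row=8, L[8]='d', prepend. Next row=LF[8]=12
  step 9: row=12, L[12]='a', prepend. Next row=LF[12]=6
  step 10: row=6, L[6]='c', prepend. Next row=LF[6]=11
  step 11: row=11, L[11]='d', prepend. Next row=LF[11]=14
  step 12: row=14, L[14]='b', prepend. Next row=LF[14]=9
  step 13: row=9, L[9]='d', prepend. Next row=LF[9]=13
  step 14: row=13, L[13]='a', prepend. Next row=LF[13]=7
  step 15: row=7, L[7]='a', prepend. Next row=LF[7]=4
Reversed output: aadbdcadbacaaa$

Answer: aadbdcadbacaaa$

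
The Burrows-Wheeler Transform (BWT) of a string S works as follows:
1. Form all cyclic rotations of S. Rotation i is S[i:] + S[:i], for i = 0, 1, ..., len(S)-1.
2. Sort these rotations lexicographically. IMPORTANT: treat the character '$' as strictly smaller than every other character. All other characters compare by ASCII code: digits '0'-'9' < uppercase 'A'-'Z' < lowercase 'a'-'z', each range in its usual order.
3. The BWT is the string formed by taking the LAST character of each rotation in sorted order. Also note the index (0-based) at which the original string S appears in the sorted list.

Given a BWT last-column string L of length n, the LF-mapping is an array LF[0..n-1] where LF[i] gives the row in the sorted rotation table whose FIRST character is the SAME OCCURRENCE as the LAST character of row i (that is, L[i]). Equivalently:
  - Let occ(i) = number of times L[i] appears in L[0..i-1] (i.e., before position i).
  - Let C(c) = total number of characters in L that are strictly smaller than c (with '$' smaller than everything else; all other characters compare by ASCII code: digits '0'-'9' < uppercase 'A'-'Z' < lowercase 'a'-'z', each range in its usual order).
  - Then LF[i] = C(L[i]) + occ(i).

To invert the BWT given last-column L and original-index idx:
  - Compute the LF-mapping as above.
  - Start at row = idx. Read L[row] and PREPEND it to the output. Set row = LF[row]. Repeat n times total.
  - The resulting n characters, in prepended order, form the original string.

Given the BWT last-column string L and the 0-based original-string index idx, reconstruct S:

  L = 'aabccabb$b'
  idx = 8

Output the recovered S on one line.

Answer: cabbbcbaa$

Derivation:
LF mapping: 1 2 4 8 9 3 5 6 0 7
Walk LF starting at row 8, prepending L[row]:
  step 1: row=8, L[8]='$', prepend. Next row=LF[8]=0
  step 2: row=0, L[0]='a', prepend. Next row=LF[0]=1
  step 3: row=1, L[1]='a', prepend. Next row=LF[1]=2
  step 4: row=2, L[2]='b', prepend. Next row=LF[2]=4
  step 5: row=4, L[4]='c', prepend. Next row=LF[4]=9
  step 6: row=9, L[9]='b', prepend. Next row=LF[9]=7
  step 7: row=7, L[7]='b', prepend. Next row=LF[7]=6
  step 8: row=6, L[6]='b', prepend. Next row=LF[6]=5
  step 9: row=5, L[5]='a', prepend. Next row=LF[5]=3
  step 10: row=3, L[3]='c', prepend. Next row=LF[3]=8
Reversed output: cabbbcbaa$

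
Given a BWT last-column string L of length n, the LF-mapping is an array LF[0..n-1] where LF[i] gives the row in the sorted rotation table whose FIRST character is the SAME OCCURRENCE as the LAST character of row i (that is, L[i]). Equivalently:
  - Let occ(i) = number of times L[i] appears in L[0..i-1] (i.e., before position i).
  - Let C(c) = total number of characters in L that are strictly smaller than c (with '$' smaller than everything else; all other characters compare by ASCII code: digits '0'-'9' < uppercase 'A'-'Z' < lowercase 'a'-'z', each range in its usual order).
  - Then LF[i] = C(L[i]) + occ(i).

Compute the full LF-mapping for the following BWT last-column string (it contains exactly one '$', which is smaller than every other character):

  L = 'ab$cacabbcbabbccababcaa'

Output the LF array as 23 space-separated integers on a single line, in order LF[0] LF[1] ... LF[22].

Char counts: '$':1, 'a':8, 'b':8, 'c':6
C (first-col start): C('$')=0, C('a')=1, C('b')=9, C('c')=17
L[0]='a': occ=0, LF[0]=C('a')+0=1+0=1
L[1]='b': occ=0, LF[1]=C('b')+0=9+0=9
L[2]='$': occ=0, LF[2]=C('$')+0=0+0=0
L[3]='c': occ=0, LF[3]=C('c')+0=17+0=17
L[4]='a': occ=1, LF[4]=C('a')+1=1+1=2
L[5]='c': occ=1, LF[5]=C('c')+1=17+1=18
L[6]='a': occ=2, LF[6]=C('a')+2=1+2=3
L[7]='b': occ=1, LF[7]=C('b')+1=9+1=10
L[8]='b': occ=2, LF[8]=C('b')+2=9+2=11
L[9]='c': occ=2, LF[9]=C('c')+2=17+2=19
L[10]='b': occ=3, LF[10]=C('b')+3=9+3=12
L[11]='a': occ=3, LF[11]=C('a')+3=1+3=4
L[12]='b': occ=4, LF[12]=C('b')+4=9+4=13
L[13]='b': occ=5, LF[13]=C('b')+5=9+5=14
L[14]='c': occ=3, LF[14]=C('c')+3=17+3=20
L[15]='c': occ=4, LF[15]=C('c')+4=17+4=21
L[16]='a': occ=4, LF[16]=C('a')+4=1+4=5
L[17]='b': occ=6, LF[17]=C('b')+6=9+6=15
L[18]='a': occ=5, LF[18]=C('a')+5=1+5=6
L[19]='b': occ=7, LF[19]=C('b')+7=9+7=16
L[20]='c': occ=5, LF[20]=C('c')+5=17+5=22
L[21]='a': occ=6, LF[21]=C('a')+6=1+6=7
L[22]='a': occ=7, LF[22]=C('a')+7=1+7=8

Answer: 1 9 0 17 2 18 3 10 11 19 12 4 13 14 20 21 5 15 6 16 22 7 8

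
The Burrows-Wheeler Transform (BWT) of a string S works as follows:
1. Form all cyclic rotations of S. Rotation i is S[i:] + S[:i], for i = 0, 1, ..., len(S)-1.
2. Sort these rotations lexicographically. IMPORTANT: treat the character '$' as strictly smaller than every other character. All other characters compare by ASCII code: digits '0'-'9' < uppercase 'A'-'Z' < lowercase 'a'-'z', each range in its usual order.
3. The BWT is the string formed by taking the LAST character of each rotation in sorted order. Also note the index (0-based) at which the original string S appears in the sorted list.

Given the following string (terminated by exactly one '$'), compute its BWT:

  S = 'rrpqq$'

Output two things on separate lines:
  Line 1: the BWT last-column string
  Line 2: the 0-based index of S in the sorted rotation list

All 6 rotations (rotation i = S[i:]+S[:i]):
  rot[0] = rrpqq$
  rot[1] = rpqq$r
  rot[2] = pqq$rr
  rot[3] = qq$rrp
  rot[4] = q$rrpq
  rot[5] = $rrpqq
Sorted (with $ < everything):
  sorted[0] = $rrpqq  (last char: 'q')
  sorted[1] = pqq$rr  (last char: 'r')
  sorted[2] = q$rrpq  (last char: 'q')
  sorted[3] = qq$rrp  (last char: 'p')
  sorted[4] = rpqq$r  (last char: 'r')
  sorted[5] = rrpqq$  (last char: '$')
Last column: qrqpr$
Original string S is at sorted index 5

Answer: qrqpr$
5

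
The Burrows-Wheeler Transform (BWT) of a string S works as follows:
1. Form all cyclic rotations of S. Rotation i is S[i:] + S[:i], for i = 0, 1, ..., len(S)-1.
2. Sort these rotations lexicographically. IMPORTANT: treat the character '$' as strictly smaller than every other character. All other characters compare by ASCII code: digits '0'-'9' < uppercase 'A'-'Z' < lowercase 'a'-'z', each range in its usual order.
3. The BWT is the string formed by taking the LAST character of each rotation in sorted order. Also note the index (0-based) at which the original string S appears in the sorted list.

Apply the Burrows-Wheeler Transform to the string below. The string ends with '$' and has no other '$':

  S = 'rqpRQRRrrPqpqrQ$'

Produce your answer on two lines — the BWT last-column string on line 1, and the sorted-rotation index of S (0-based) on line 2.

All 16 rotations (rotation i = S[i:]+S[:i]):
  rot[0] = rqpRQRRrrPqpqrQ$
  rot[1] = qpRQRRrrPqpqrQ$r
  rot[2] = pRQRRrrPqpqrQ$rq
  rot[3] = RQRRrrPqpqrQ$rqp
  rot[4] = QRRrrPqpqrQ$rqpR
  rot[5] = RRrrPqpqrQ$rqpRQ
  rot[6] = RrrPqpqrQ$rqpRQR
  rot[7] = rrPqpqrQ$rqpRQRR
  rot[8] = rPqpqrQ$rqpRQRRr
  rot[9] = PqpqrQ$rqpRQRRrr
  rot[10] = qpqrQ$rqpRQRRrrP
  rot[11] = pqrQ$rqpRQRRrrPq
  rot[12] = qrQ$rqpRQRRrrPqp
  rot[13] = rQ$rqpRQRRrrPqpq
  rot[14] = Q$rqpRQRRrrPqpqr
  rot[15] = $rqpRQRRrrPqpqrQ
Sorted (with $ < everything):
  sorted[0] = $rqpRQRRrrPqpqrQ  (last char: 'Q')
  sorted[1] = PqpqrQ$rqpRQRRrr  (last char: 'r')
  sorted[2] = Q$rqpRQRRrrPqpqr  (last char: 'r')
  sorted[3] = QRRrrPqpqrQ$rqpR  (last char: 'R')
  sorted[4] = RQRRrrPqpqrQ$rqp  (last char: 'p')
  sorted[5] = RRrrPqpqrQ$rqpRQ  (last char: 'Q')
  sorted[6] = RrrPqpqrQ$rqpRQR  (last char: 'R')
  sorted[7] = pRQRRrrPqpqrQ$rq  (last char: 'q')
  sorted[8] = pqrQ$rqpRQRRrrPq  (last char: 'q')
  sorted[9] = qpRQRRrrPqpqrQ$r  (last char: 'r')
  sorted[10] = qpqrQ$rqpRQRRrrP  (last char: 'P')
  sorted[11] = qrQ$rqpRQRRrrPqp  (last char: 'p')
  sorted[12] = rPqpqrQ$rqpRQRRr  (last char: 'r')
  sorted[13] = rQ$rqpRQRRrrPqpq  (last char: 'q')
  sorted[14] = rqpRQRRrrPqpqrQ$  (last char: '$')
  sorted[15] = rrPqpqrQ$rqpRQRR  (last char: 'R')
Last column: QrrRpQRqqrPprq$R
Original string S is at sorted index 14

Answer: QrrRpQRqqrPprq$R
14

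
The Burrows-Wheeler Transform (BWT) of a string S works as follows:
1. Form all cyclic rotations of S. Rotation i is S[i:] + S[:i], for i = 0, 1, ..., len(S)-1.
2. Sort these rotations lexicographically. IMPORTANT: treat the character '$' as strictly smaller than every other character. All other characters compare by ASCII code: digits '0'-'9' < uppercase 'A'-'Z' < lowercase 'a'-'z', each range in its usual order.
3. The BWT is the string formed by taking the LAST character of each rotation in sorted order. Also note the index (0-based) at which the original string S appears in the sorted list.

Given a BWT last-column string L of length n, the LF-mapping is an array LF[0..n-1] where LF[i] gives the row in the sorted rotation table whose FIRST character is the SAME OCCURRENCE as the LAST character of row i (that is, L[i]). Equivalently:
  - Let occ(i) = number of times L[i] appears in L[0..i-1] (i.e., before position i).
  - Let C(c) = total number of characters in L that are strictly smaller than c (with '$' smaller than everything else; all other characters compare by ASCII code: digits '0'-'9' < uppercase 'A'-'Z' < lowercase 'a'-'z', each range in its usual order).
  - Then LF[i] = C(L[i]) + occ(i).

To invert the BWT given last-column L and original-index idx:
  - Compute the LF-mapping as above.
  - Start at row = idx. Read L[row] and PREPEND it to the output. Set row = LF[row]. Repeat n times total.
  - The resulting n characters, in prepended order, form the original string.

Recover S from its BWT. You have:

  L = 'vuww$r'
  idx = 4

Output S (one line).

LF mapping: 3 2 4 5 0 1
Walk LF starting at row 4, prepending L[row]:
  step 1: row=4, L[4]='$', prepend. Next row=LF[4]=0
  step 2: row=0, L[0]='v', prepend. Next row=LF[0]=3
  step 3: row=3, L[3]='w', prepend. Next row=LF[3]=5
  step 4: row=5, L[5]='r', prepend. Next row=LF[5]=1
  step 5: row=1, L[1]='u', prepend. Next row=LF[1]=2
  step 6: row=2, L[2]='w', prepend. Next row=LF[2]=4
Reversed output: wurwv$

Answer: wurwv$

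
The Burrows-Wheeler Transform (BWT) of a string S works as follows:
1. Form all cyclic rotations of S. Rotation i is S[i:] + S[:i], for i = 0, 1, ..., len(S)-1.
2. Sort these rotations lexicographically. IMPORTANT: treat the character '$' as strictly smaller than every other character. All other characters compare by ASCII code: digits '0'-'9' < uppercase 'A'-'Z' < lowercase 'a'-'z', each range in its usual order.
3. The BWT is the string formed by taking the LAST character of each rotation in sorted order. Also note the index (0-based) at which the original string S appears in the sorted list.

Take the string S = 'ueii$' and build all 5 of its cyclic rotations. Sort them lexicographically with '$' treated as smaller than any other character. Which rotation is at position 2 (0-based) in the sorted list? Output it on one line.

Answer: i$uei

Derivation:
All 5 rotations (rotation i = S[i:]+S[:i]):
  rot[0] = ueii$
  rot[1] = eii$u
  rot[2] = ii$ue
  rot[3] = i$uei
  rot[4] = $ueii
Sorted (with $ < everything):
  sorted[0] = $ueii
  sorted[1] = eii$u
  sorted[2] = i$uei
  sorted[3] = ii$ue
  sorted[4] = ueii$
sorted[2] = i$uei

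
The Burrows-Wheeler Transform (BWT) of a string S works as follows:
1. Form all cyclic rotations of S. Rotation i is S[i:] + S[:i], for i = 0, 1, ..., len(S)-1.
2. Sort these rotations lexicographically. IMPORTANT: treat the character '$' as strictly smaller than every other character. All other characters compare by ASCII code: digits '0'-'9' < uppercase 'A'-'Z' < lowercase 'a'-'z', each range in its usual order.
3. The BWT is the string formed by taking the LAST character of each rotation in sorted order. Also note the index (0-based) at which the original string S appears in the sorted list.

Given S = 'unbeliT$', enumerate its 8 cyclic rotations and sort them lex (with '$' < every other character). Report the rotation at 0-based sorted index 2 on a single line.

Answer: beliT$un

Derivation:
All 8 rotations (rotation i = S[i:]+S[:i]):
  rot[0] = unbeliT$
  rot[1] = nbeliT$u
  rot[2] = beliT$un
  rot[3] = eliT$unb
  rot[4] = liT$unbe
  rot[5] = iT$unbel
  rot[6] = T$unbeli
  rot[7] = $unbeliT
Sorted (with $ < everything):
  sorted[0] = $unbeliT
  sorted[1] = T$unbeli
  sorted[2] = beliT$un
  sorted[3] = eliT$unb
  sorted[4] = iT$unbel
  sorted[5] = liT$unbe
  sorted[6] = nbeliT$u
  sorted[7] = unbeliT$
sorted[2] = beliT$un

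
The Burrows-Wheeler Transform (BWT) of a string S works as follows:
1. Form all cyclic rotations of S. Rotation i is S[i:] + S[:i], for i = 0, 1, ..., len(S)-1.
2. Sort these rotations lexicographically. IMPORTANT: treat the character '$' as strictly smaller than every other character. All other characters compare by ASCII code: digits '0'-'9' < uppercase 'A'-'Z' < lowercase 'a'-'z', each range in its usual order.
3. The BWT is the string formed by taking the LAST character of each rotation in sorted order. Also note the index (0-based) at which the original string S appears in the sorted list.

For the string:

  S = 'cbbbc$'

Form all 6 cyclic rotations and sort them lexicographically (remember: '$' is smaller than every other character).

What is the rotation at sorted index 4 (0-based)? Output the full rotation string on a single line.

Answer: c$cbbb

Derivation:
All 6 rotations (rotation i = S[i:]+S[:i]):
  rot[0] = cbbbc$
  rot[1] = bbbc$c
  rot[2] = bbc$cb
  rot[3] = bc$cbb
  rot[4] = c$cbbb
  rot[5] = $cbbbc
Sorted (with $ < everything):
  sorted[0] = $cbbbc
  sorted[1] = bbbc$c
  sorted[2] = bbc$cb
  sorted[3] = bc$cbb
  sorted[4] = c$cbbb
  sorted[5] = cbbbc$
sorted[4] = c$cbbb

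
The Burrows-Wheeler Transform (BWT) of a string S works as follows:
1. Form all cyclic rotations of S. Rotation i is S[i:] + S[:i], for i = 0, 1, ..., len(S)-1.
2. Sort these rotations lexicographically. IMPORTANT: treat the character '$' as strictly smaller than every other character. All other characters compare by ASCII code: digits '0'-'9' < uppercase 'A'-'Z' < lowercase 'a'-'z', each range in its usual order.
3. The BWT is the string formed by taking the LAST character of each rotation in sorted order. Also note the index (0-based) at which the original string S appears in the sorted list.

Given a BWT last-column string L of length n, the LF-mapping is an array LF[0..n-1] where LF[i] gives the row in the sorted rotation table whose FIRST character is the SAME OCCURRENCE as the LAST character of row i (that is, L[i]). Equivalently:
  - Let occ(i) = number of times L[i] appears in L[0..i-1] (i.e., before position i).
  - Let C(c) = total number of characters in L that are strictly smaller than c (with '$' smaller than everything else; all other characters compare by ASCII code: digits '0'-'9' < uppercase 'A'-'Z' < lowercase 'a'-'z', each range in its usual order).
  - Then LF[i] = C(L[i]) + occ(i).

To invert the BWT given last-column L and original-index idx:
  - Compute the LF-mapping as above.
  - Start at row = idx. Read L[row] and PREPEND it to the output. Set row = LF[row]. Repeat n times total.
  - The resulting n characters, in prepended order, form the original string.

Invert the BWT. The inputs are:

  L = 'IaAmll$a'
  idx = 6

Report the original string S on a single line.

LF mapping: 2 3 1 7 5 6 0 4
Walk LF starting at row 6, prepending L[row]:
  step 1: row=6, L[6]='$', prepend. Next row=LF[6]=0
  step 2: row=0, L[0]='I', prepend. Next row=LF[0]=2
  step 3: row=2, L[2]='A', prepend. Next row=LF[2]=1
  step 4: row=1, L[1]='a', prepend. Next row=LF[1]=3
  step 5: row=3, L[3]='m', prepend. Next row=LF[3]=7
  step 6: row=7, L[7]='a', prepend. Next row=LF[7]=4
  step 7: row=4, L[4]='l', prepend. Next row=LF[4]=5
  step 8: row=5, L[5]='l', prepend. Next row=LF[5]=6
Reversed output: llamaAI$

Answer: llamaAI$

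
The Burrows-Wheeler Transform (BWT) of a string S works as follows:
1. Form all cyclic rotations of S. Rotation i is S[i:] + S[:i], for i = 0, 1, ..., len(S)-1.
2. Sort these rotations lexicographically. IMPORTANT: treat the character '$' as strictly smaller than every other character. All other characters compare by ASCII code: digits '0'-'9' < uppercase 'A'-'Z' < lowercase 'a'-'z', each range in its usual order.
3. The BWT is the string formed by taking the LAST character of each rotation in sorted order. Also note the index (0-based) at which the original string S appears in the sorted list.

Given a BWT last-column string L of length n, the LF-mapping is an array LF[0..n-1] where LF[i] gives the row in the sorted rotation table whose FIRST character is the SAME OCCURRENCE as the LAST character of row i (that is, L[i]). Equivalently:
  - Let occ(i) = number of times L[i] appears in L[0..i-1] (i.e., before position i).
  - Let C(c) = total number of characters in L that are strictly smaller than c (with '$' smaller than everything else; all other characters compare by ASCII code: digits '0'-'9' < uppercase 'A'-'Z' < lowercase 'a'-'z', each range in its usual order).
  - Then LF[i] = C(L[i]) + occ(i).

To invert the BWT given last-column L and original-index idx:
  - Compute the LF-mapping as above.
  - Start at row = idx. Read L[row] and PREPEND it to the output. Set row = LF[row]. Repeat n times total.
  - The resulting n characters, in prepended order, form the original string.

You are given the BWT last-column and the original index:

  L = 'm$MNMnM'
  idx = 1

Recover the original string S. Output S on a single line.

Answer: MMNMnm$

Derivation:
LF mapping: 5 0 1 4 2 6 3
Walk LF starting at row 1, prepending L[row]:
  step 1: row=1, L[1]='$', prepend. Next row=LF[1]=0
  step 2: row=0, L[0]='m', prepend. Next row=LF[0]=5
  step 3: row=5, L[5]='n', prepend. Next row=LF[5]=6
  step 4: row=6, L[6]='M', prepend. Next row=LF[6]=3
  step 5: row=3, L[3]='N', prepend. Next row=LF[3]=4
  step 6: row=4, L[4]='M', prepend. Next row=LF[4]=2
  step 7: row=2, L[2]='M', prepend. Next row=LF[2]=1
Reversed output: MMNMnm$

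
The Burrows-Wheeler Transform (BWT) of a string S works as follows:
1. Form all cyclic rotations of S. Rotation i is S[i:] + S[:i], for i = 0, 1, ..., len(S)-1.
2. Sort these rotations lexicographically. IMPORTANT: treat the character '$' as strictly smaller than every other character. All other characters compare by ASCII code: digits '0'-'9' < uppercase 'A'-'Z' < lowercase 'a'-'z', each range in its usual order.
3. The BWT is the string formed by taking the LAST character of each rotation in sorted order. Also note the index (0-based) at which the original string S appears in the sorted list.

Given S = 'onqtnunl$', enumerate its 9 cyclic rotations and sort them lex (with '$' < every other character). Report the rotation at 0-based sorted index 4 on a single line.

All 9 rotations (rotation i = S[i:]+S[:i]):
  rot[0] = onqtnunl$
  rot[1] = nqtnunl$o
  rot[2] = qtnunl$on
  rot[3] = tnunl$onq
  rot[4] = nunl$onqt
  rot[5] = unl$onqtn
  rot[6] = nl$onqtnu
  rot[7] = l$onqtnun
  rot[8] = $onqtnunl
Sorted (with $ < everything):
  sorted[0] = $onqtnunl
  sorted[1] = l$onqtnun
  sorted[2] = nl$onqtnu
  sorted[3] = nqtnunl$o
  sorted[4] = nunl$onqt
  sorted[5] = onqtnunl$
  sorted[6] = qtnunl$on
  sorted[7] = tnunl$onq
  sorted[8] = unl$onqtn
sorted[4] = nunl$onqt

Answer: nunl$onqt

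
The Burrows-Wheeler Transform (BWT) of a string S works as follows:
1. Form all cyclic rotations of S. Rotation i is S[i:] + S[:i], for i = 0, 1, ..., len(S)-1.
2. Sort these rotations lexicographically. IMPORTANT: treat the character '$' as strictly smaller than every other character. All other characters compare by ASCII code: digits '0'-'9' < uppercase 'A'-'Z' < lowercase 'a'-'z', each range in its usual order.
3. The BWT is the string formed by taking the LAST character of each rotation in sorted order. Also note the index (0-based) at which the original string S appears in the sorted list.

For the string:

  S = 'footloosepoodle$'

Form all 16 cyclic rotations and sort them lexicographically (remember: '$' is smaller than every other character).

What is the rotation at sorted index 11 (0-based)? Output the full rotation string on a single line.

All 16 rotations (rotation i = S[i:]+S[:i]):
  rot[0] = footloosepoodle$
  rot[1] = ootloosepoodle$f
  rot[2] = otloosepoodle$fo
  rot[3] = tloosepoodle$foo
  rot[4] = loosepoodle$foot
  rot[5] = oosepoodle$footl
  rot[6] = osepoodle$footlo
  rot[7] = sepoodle$footloo
  rot[8] = epoodle$footloos
  rot[9] = poodle$footloose
  rot[10] = oodle$footloosep
  rot[11] = odle$footloosepo
  rot[12] = dle$footloosepoo
  rot[13] = le$footloosepood
  rot[14] = e$footloosepoodl
  rot[15] = $footloosepoodle
Sorted (with $ < everything):
  sorted[0] = $footloosepoodle
  sorted[1] = dle$footloosepoo
  sorted[2] = e$footloosepoodl
  sorted[3] = epoodle$footloos
  sorted[4] = footloosepoodle$
  sorted[5] = le$footloosepood
  sorted[6] = loosepoodle$foot
  sorted[7] = odle$footloosepo
  sorted[8] = oodle$footloosep
  sorted[9] = oosepoodle$footl
  sorted[10] = ootloosepoodle$f
  sorted[11] = osepoodle$footlo
  sorted[12] = otloosepoodle$fo
  sorted[13] = poodle$footloose
  sorted[14] = sepoodle$footloo
  sorted[15] = tloosepoodle$foo
sorted[11] = osepoodle$footlo

Answer: osepoodle$footlo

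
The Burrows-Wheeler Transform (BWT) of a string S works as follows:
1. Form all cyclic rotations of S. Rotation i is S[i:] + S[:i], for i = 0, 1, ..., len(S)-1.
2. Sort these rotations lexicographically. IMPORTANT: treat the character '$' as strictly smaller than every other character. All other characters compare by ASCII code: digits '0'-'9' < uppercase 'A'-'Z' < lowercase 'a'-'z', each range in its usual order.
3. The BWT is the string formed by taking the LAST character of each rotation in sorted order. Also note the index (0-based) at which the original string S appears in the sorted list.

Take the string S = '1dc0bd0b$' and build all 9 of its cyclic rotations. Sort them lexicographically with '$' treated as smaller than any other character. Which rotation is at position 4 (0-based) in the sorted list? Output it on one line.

All 9 rotations (rotation i = S[i:]+S[:i]):
  rot[0] = 1dc0bd0b$
  rot[1] = dc0bd0b$1
  rot[2] = c0bd0b$1d
  rot[3] = 0bd0b$1dc
  rot[4] = bd0b$1dc0
  rot[5] = d0b$1dc0b
  rot[6] = 0b$1dc0bd
  rot[7] = b$1dc0bd0
  rot[8] = $1dc0bd0b
Sorted (with $ < everything):
  sorted[0] = $1dc0bd0b
  sorted[1] = 0b$1dc0bd
  sorted[2] = 0bd0b$1dc
  sorted[3] = 1dc0bd0b$
  sorted[4] = b$1dc0bd0
  sorted[5] = bd0b$1dc0
  sorted[6] = c0bd0b$1d
  sorted[7] = d0b$1dc0b
  sorted[8] = dc0bd0b$1
sorted[4] = b$1dc0bd0

Answer: b$1dc0bd0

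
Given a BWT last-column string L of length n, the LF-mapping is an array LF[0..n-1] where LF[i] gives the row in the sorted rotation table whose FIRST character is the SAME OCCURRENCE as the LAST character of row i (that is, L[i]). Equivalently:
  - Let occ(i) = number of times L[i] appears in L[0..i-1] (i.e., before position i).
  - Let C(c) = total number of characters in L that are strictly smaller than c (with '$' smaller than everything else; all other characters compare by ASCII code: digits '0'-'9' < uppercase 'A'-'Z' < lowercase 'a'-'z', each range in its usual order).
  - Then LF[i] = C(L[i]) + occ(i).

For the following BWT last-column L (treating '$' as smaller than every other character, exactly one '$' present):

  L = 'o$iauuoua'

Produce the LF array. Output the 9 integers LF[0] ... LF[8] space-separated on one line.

Answer: 4 0 3 1 6 7 5 8 2

Derivation:
Char counts: '$':1, 'a':2, 'i':1, 'o':2, 'u':3
C (first-col start): C('$')=0, C('a')=1, C('i')=3, C('o')=4, C('u')=6
L[0]='o': occ=0, LF[0]=C('o')+0=4+0=4
L[1]='$': occ=0, LF[1]=C('$')+0=0+0=0
L[2]='i': occ=0, LF[2]=C('i')+0=3+0=3
L[3]='a': occ=0, LF[3]=C('a')+0=1+0=1
L[4]='u': occ=0, LF[4]=C('u')+0=6+0=6
L[5]='u': occ=1, LF[5]=C('u')+1=6+1=7
L[6]='o': occ=1, LF[6]=C('o')+1=4+1=5
L[7]='u': occ=2, LF[7]=C('u')+2=6+2=8
L[8]='a': occ=1, LF[8]=C('a')+1=1+1=2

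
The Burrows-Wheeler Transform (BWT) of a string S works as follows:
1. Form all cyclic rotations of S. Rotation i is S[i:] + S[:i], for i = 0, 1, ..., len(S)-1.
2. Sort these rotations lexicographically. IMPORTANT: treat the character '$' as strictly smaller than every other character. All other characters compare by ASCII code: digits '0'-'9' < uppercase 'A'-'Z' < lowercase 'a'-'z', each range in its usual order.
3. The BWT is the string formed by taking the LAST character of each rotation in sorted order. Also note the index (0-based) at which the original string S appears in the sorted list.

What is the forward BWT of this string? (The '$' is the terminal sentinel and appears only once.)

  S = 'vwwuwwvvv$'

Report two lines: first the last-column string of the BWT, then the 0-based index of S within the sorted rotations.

All 10 rotations (rotation i = S[i:]+S[:i]):
  rot[0] = vwwuwwvvv$
  rot[1] = wwuwwvvv$v
  rot[2] = wuwwvvv$vw
  rot[3] = uwwvvv$vww
  rot[4] = wwvvv$vwwu
  rot[5] = wvvv$vwwuw
  rot[6] = vvv$vwwuww
  rot[7] = vv$vwwuwwv
  rot[8] = v$vwwuwwvv
  rot[9] = $vwwuwwvvv
Sorted (with $ < everything):
  sorted[0] = $vwwuwwvvv  (last char: 'v')
  sorted[1] = uwwvvv$vww  (last char: 'w')
  sorted[2] = v$vwwuwwvv  (last char: 'v')
  sorted[3] = vv$vwwuwwv  (last char: 'v')
  sorted[4] = vvv$vwwuww  (last char: 'w')
  sorted[5] = vwwuwwvvv$  (last char: '$')
  sorted[6] = wuwwvvv$vw  (last char: 'w')
  sorted[7] = wvvv$vwwuw  (last char: 'w')
  sorted[8] = wwuwwvvv$v  (last char: 'v')
  sorted[9] = wwvvv$vwwu  (last char: 'u')
Last column: vwvvw$wwvu
Original string S is at sorted index 5

Answer: vwvvw$wwvu
5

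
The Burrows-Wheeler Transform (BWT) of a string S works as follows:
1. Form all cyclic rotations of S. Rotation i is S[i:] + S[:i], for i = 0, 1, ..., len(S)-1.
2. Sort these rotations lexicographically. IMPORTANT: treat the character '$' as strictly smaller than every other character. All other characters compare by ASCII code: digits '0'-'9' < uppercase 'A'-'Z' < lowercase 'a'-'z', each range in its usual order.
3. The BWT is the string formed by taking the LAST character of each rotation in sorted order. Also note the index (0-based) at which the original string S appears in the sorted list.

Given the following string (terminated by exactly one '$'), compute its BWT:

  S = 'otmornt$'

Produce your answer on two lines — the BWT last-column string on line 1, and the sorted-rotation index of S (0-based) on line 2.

Answer: ttrm$ono
4

Derivation:
All 8 rotations (rotation i = S[i:]+S[:i]):
  rot[0] = otmornt$
  rot[1] = tmornt$o
  rot[2] = mornt$ot
  rot[3] = ornt$otm
  rot[4] = rnt$otmo
  rot[5] = nt$otmor
  rot[6] = t$otmorn
  rot[7] = $otmornt
Sorted (with $ < everything):
  sorted[0] = $otmornt  (last char: 't')
  sorted[1] = mornt$ot  (last char: 't')
  sorted[2] = nt$otmor  (last char: 'r')
  sorted[3] = ornt$otm  (last char: 'm')
  sorted[4] = otmornt$  (last char: '$')
  sorted[5] = rnt$otmo  (last char: 'o')
  sorted[6] = t$otmorn  (last char: 'n')
  sorted[7] = tmornt$o  (last char: 'o')
Last column: ttrm$ono
Original string S is at sorted index 4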